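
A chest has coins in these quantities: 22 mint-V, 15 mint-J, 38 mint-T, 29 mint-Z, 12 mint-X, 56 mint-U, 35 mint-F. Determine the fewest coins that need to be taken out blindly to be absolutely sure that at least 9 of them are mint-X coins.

204

In the worst case for collecting mint-X coins, every non-mint-X coin comes out first.
There are 22 + 15 + 38 + 29 + 56 + 35 = 195 non-mint-X coins altogether.
After those, each further coin must be mint-X, so 195 + 9 = 204 draws guarantee 9 mint-X coins.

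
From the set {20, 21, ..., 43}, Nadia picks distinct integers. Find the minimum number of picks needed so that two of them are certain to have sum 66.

15

Group the elements by complementary pair {x, 66−x}: {23,43}, {24,42}, {25,41}, …, giving 10 two-element pairs; the single value 33 (it cannot pair with itself since the integers are distinct); and 3 integers whose partner 66−x falls outside [20,43].
Treating each of those 14 groups as a pigeonhole, one can pick one integer per group — 14 integers — with no two summing to 66.
The 15th integer lands in an occupied pair, forcing a sum of 66.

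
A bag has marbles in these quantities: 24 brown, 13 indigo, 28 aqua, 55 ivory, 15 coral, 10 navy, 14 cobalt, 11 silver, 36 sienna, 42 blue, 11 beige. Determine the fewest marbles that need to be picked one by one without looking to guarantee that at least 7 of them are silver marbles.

255

In the worst case for collecting silver marbles, every non-silver marble comes out first.
There are 24 + 13 + 28 + 55 + 15 + 10 + 14 + 36 + 42 + 11 = 248 non-silver marbles altogether.
After those, each further marble must be silver, so 248 + 7 = 255 draws guarantee 7 silver marbles.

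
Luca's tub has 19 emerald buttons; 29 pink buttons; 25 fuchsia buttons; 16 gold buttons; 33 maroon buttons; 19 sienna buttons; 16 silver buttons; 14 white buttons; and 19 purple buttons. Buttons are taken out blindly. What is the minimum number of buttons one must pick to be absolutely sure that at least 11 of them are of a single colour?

91

Pigeonhole: put each drawn button into a box by colour. The largest draw with every box below 11 takes min(count, 10) from each colour.
Σ min(cᵢ, 10) = 10 + 10 + 10 + 10 + 10 + 10 + 10 + 10 + 10 = 90.
Draw number 90 + 1 = 91 must push one box to 11.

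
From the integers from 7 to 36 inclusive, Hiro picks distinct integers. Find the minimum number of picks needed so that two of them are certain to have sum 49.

19

Group the elements by complementary pair {x, 49−x}: {13,36}, {14,35}, {15,34}, …, giving 12 two-element pairs and 6 integers whose partner 49−x falls outside [7,36].
Pigeonhole: treating each of those 18 groups as a pigeonhole, one can pick one integer per group — 18 integers — with no two summing to 49.
The 19th integer lands in an occupied pair, forcing a sum of 49.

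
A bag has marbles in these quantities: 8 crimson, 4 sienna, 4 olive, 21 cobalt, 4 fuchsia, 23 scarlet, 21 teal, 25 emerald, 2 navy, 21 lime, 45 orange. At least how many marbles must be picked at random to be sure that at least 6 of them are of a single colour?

50

Pigeonhole: put each drawn marble into a box by colour. The largest draw with every box below 6 takes min(count, 5) from each colour; colours with fewer than 5 contribute all they have.
Σ min(cᵢ, 5) = 5 + 4 + 4 + 5 + 4 + 5 + 5 + 5 + 2 + 5 + 5 = 49.
Draw number 49 + 1 = 50 must push one box to 6.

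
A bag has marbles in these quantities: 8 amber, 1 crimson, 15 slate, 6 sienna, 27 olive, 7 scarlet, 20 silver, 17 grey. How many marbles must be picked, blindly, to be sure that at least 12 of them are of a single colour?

By the pigeonhole principle, put each drawn marble into a box by colour. The largest draw with every box below 12 takes min(count, 11) from each colour; colours with fewer than 11 contribute all they have.
Σ min(cᵢ, 11) = 8 + 1 + 11 + 6 + 11 + 7 + 11 + 11 = 66.
Draw number 66 + 1 = 67 must push one box to 12.

67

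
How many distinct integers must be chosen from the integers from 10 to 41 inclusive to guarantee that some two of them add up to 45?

A set avoiding the sum 45 can contain at most one of each pair {x, 45−x}, plus the 6 elements whose complement lies outside the range.
The integers 23, …, 41 (19 of them) are such a set: any two sum to at least 23+24 = 47 > 45.
Any 20th integer completes one of the 13 pairs, so 20 choices force a sum of 45.

20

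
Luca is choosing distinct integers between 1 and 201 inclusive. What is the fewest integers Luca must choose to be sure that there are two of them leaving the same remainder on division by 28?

Pigeonhole: the 28 residue classes mod 28 are the pigeonholes.
With 28 integers one could put 1 in each residue class and have no class reach 2.
The 29th integer pushes some class to 2, so 28·1 + 1 = 29.

29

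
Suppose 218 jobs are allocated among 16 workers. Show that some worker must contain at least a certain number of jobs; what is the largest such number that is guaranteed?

14

The 16 workers are the holes and the 218 jobs are the pigeons.
If every worker held at most 13 jobs, the total would be at most 16 × 13 = 208, which is less than 218.
So some worker holds at least ⌈218/16⌉ = 14 jobs.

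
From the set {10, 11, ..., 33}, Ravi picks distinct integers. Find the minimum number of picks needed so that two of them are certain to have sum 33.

18

Two chosen integers sum to 33 exactly when both halves of some pair {x, 33−x} with 10 ≤ x ≤ 33−x ≤ 23 are chosen — 7 such pairs.
The remaining 10 elements (those with no distinct partner in range) can never complete a 33-sum, so the worst case takes all of them and one from each pair: 10 + 7 = 17.
By the pigeonhole principle, the 18th integer has to be the second member of some pair, so 17 + 1 = 18.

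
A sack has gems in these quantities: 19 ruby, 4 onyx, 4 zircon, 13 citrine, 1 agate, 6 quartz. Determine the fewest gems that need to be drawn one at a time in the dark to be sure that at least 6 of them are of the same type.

25

An adversary could hand out at most 5 gems per type (onyx, zircon, agate run out sooner): 5 + 4 + 4 + 5 + 1 + 5 = 24 gems and still no type has 6.
One more gem lands in a type already at 5, so 25 draws are enough and 24 are not.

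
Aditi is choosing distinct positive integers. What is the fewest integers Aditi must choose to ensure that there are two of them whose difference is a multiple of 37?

Integers whose pairwise differences are multiples of 37 are exactly those sharing a remainder mod 37. By pigeonhole, the 37 residue classes mod 37 are the pigeonholes.
With 37 integers one could put 1 in each residue class and have no class reach 2.
The 38th integer pushes some class to 2, so 37·1 + 1 = 38.

38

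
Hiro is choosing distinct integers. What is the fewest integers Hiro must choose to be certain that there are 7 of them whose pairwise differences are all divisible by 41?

247

Integers whose pairwise differences are multiples of 41 are exactly those sharing a remainder mod 41. Pigeonhole: the 41 residue classes mod 41 are the pigeonholes.
With 246 integers one could put 6 in each residue class and have no class reach 7.
The 247th integer pushes some class to 7, so 41·6 + 1 = 247.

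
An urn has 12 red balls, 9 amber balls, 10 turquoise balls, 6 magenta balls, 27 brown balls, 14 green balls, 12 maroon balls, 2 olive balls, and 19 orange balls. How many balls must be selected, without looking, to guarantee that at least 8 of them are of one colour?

58

Pigeonhole: the 9 colours are the holes; the balls drawn are the pigeons.
To avoid 8 of any one colour, the worst case takes at most 7 of each colour, or every ball of a colour that has fewer than 7.
That gives 7 + 7 + 7 + 6 + 7 + 7 + 7 + 2 + 7 = 57 balls with no colour reaching 8.
The next ball forces some colour to 8, so 57 + 1 = 58.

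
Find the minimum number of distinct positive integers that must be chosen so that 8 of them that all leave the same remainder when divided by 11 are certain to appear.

78

The 11 residue classes mod 11 are the pigeonholes.
With 77 integers one could put 7 in each residue class and have no class reach 8.
The 78th integer pushes some class to 8, so 11·7 + 1 = 78.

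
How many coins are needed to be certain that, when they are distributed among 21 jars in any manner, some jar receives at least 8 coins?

With 147 coins one could put exactly 7 in each of the 21 jars, and no jar would reach 8.
By the pigeonhole principle, one more coin must land in a jar that already has 7, giving it 8.
So 21 × 7 + 1 = 148 coins are required.

148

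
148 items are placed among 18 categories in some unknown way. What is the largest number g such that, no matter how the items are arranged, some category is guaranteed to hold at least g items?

The 18 categories are the holes and the 148 items are the pigeons.
If every category held at most 8 items, the total would be at most 18 × 8 = 144, which is less than 148.
So some category holds at least ⌈148/18⌉ = 9 items.

9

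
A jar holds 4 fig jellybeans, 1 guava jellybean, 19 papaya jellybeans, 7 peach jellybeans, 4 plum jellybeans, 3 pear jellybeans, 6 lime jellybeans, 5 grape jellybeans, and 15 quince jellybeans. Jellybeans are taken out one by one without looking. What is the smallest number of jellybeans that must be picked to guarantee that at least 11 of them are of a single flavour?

Put each drawn jellybean into a box by flavour. The largest draw with every box below 11 takes min(count, 10) from each flavour; flavours with fewer than 10 contribute all they have.
Σ min(cᵢ, 10) = 4 + 1 + 10 + 7 + 4 + 3 + 6 + 5 + 10 = 50.
Draw number 50 + 1 = 51 must push one box to 11.

51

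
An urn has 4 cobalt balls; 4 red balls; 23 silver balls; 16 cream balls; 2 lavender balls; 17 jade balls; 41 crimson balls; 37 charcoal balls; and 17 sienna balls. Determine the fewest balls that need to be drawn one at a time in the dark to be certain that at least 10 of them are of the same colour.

Pigeonhole: the 9 colours are the holes; the balls drawn are the pigeons.
To avoid 10 of any one colour, the worst case takes at most 9 of each colour, or every ball of a colour that has fewer than 9.
That gives 4 + 4 + 9 + 9 + 2 + 9 + 9 + 9 + 9 = 64 balls with no colour reaching 10.
The next ball forces some colour to 10, so 64 + 1 = 65.

65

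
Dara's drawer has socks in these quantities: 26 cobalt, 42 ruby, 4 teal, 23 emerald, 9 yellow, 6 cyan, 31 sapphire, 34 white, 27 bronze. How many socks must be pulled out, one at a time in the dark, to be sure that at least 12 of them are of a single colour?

86

The 9 colours are the holes; the socks drawn are the pigeons.
To avoid 12 of any one colour, the worst case takes at most 11 of each colour, or every sock of a colour that has fewer than 11.
That gives 11 + 11 + 4 + 11 + 9 + 6 + 11 + 11 + 11 = 85 socks with no colour reaching 12.
The next sock forces some colour to 12, so 85 + 1 = 86.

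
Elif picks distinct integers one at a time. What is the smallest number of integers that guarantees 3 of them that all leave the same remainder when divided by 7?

By pigeonhole, the 7 residue classes mod 7 are the pigeonholes.
With 14 integers one could put 2 in each residue class and have no class reach 3.
The 15th integer pushes some class to 3, so 7·2 + 1 = 15.

15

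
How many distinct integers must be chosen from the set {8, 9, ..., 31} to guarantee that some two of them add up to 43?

Group the elements by complementary pair {x, 43−x}: {12,31}, {13,30}, {14,29}, …, giving 10 two-element pairs and 4 integers whose partner 43−x falls outside [8,31].
Treating each of those 14 groups as a pigeonhole, one can pick one integer per group — 14 integers — with no two summing to 43.
The 15th integer lands in an occupied pair, forcing a sum of 43.

15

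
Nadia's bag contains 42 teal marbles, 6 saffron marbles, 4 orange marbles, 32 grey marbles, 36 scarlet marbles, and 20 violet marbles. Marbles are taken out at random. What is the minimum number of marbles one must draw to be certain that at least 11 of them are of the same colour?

By pigeonhole, put each drawn marble into a box by colour. The largest draw with every box below 11 takes min(count, 10) from each colour; colours with fewer than 10 contribute all they have.
Σ min(cᵢ, 10) = 10 + 6 + 4 + 10 + 10 + 10 = 50.
Draw number 50 + 1 = 51 must push one box to 11.

51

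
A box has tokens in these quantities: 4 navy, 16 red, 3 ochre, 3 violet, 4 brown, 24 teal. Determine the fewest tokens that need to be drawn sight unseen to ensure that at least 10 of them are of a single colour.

By the pigeonhole principle, the 6 colours are the holes; the tokens drawn are the pigeons.
To avoid 10 of any one colour, the worst case takes at most 9 of each colour, or every token of a colour that has fewer than 9.
That gives 4 + 9 + 3 + 3 + 4 + 9 = 32 tokens with no colour reaching 10.
The next token forces some colour to 10, so 32 + 1 = 33.

33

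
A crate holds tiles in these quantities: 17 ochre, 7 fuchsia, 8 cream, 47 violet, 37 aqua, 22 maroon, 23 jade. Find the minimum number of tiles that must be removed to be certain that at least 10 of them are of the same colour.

The 7 colours are the holes; the tiles drawn are the pigeons.
To avoid 10 of any one colour, the worst case takes at most 9 of each colour, or every tile of a colour that has fewer than 9.
That gives 9 + 7 + 8 + 9 + 9 + 9 + 9 = 60 tiles with no colour reaching 10.
The next tile forces some colour to 10, so 60 + 1 = 61.

61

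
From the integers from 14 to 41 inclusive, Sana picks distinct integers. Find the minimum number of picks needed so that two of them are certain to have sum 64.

Group the elements by complementary pair {x, 64−x}: {23,41}, {24,40}, {25,39}, …, giving 9 two-element pairs; the single value 32 (it cannot pair with itself since the integers are distinct); and 9 integers whose partner 64−x falls outside [14,41].
Treating each of those 19 groups as a pigeonhole, one can pick one integer per group — 19 integers — with no two summing to 64.
The 20th integer lands in an occupied pair, forcing a sum of 64.

20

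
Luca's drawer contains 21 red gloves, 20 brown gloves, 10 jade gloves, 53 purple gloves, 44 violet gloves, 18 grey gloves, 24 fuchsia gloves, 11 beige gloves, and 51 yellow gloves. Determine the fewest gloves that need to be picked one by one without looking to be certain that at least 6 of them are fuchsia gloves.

234

In the worst case for collecting fuchsia gloves, every non-fuchsia glove comes out first.
There are 21 + 20 + 10 + 53 + 44 + 18 + 11 + 51 = 228 non-fuchsia gloves altogether.
After those, each further glove must be fuchsia, so 228 + 6 = 234 draws guarantee 6 fuchsia gloves.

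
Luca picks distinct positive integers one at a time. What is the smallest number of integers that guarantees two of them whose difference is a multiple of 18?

Integers whose pairwise differences are multiples of 18 are exactly those sharing a remainder mod 18. By the pigeonhole principle, the 18 residue classes mod 18 are the pigeonholes.
With 18 integers one could put 1 in each residue class and have no class reach 2.
The 19th integer pushes some class to 2, so 18·1 + 1 = 19.

19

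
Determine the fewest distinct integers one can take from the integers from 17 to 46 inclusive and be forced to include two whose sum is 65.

17

Two chosen integers sum to 65 exactly when both halves of some pair {x, 65−x} with 19 ≤ x ≤ 65−x ≤ 46 are chosen — 14 such pairs.
The remaining 2 elements (those with no distinct partner in range) can never complete a 65-sum, so the worst case takes all of them and one from each pair: 2 + 14 = 16.
Pigeonhole: the 17th integer has to be the second member of some pair, so 16 + 1 = 17.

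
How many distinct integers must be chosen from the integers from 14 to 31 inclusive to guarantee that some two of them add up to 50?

13

Group the elements by complementary pair {x, 50−x}: {19,31}, {20,30}, {21,29}, …, giving 6 two-element pairs; the single value 25 (it cannot pair with itself since the integers are distinct); and 5 integers whose partner 50−x falls outside [14,31].
Treating each of those 12 groups as a pigeonhole, one can pick one integer per group — 12 integers — with no two summing to 50.
The 13th integer lands in an occupied pair, forcing a sum of 50.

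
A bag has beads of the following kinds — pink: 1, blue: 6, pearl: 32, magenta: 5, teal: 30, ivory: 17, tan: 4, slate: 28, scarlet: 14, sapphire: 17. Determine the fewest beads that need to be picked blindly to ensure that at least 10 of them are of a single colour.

71

An adversary could hand out at most 9 beads per colour (4 colours run out sooner): 1 + 6 + 9 + 5 + 9 + 9 + 4 + 9 + 9 + 9 = 70 beads and still no colour has 10.
Pigeonhole: one more bead lands in a colour already at 9, so 71 draws are enough and 70 are not.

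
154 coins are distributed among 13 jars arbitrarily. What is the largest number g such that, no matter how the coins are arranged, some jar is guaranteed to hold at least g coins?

12

Pigeonhole: the 13 jars are the holes and the 154 coins are the pigeons.
If every jar held at most 11 coins, the total would be at most 13 × 11 = 143, which is less than 154.
So some jar holds at least ⌈154/13⌉ = 12 coins.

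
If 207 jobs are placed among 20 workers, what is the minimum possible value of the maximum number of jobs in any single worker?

The 20 workers are the holes and the 207 jobs are the pigeons.
If every worker held at most 10 jobs, the total would be at most 20 × 10 = 200, which is less than 207.
So some worker holds at least ⌈207/20⌉ = 11 jobs.

11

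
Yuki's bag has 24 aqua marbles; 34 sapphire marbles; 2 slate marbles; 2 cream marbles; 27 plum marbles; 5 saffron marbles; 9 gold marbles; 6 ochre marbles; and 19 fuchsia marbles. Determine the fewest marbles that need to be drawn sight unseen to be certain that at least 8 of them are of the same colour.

51

The 9 colours are the holes; the marbles drawn are the pigeons.
To avoid 8 of any one colour, the worst case takes at most 7 of each colour, or every marble of a colour that has fewer than 7.
That gives 7 + 7 + 2 + 2 + 7 + 5 + 7 + 6 + 7 = 50 marbles with no colour reaching 8.
The next marble forces some colour to 8, so 50 + 1 = 51.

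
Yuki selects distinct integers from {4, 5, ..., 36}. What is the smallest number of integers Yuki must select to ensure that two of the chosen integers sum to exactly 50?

A set avoiding the sum 50 can contain at most one of each pair {x, 50−x}, plus the 11 elements whose complement lies outside the range or equal to its own complement.
The integers 4, …, 25 (22 of them) are such a set: any two sum to at least 4+5 = 9 and at most 24+25 = 49 < 50.
Any 23rd integer completes one of the 11 pairs, so 23 choices force a sum of 50.

23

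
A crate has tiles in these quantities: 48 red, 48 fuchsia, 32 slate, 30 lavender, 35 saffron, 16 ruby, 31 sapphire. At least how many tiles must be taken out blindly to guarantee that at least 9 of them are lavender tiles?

219

In the worst case for collecting lavender tiles, every non-lavender tile comes out first.
There are 48 + 48 + 32 + 35 + 16 + 31 = 210 non-lavender tiles altogether.
After those, each further tile must be lavender, so 210 + 9 = 219 draws guarantee 9 lavender tiles.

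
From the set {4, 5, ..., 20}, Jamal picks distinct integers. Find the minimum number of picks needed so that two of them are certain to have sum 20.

12

A set avoiding the sum 20 can contain at most one of each pair {x, 20−x}, plus the 5 elements whose complement lies outside the range or equal to its own complement.
The integers 10, …, 20 (11 of them) are such a set: any two sum to at least 10+11 = 21 > 20.
By the pigeonhole principle, any 12th integer completes one of the 6 pairs, so 12 choices force a sum of 20.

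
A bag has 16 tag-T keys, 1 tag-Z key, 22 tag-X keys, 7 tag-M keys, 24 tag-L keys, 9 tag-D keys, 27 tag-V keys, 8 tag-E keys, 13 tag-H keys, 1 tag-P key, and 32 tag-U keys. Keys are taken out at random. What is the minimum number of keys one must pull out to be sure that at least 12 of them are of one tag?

93

An adversary could hand out at most 11 keys per tag (5 tags run out sooner): 11 + 1 + 11 + 7 + 11 + 9 + 11 + 8 + 11 + 1 + 11 = 92 keys and still no tag has 12.
One more key lands in a tag already at 11, so 93 draws are enough and 92 are not.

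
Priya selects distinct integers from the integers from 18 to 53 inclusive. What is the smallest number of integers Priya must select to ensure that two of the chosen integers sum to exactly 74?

A set avoiding the sum 74 can contain at most one of each pair {x, 74−x}, plus the 4 elements whose complement lies outside the range or equal to its own complement.
The integers 18, …, 37 (20 of them) are such a set: any two sum to at least 18+19 = 37 and at most 36+37 = 73 < 74.
By the pigeonhole principle, any 21st integer completes one of the 16 pairs, so 21 choices force a sum of 74.

21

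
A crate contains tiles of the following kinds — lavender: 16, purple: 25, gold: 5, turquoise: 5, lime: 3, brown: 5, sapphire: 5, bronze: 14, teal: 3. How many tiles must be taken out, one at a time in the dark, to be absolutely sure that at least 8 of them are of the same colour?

The 9 colours are the holes; the tiles drawn are the pigeons.
To avoid 8 of any one colour, the worst case takes at most 7 of each colour, or every tile of a colour that has fewer than 7.
That gives 7 + 7 + 5 + 5 + 3 + 5 + 5 + 7 + 3 = 47 tiles with no colour reaching 8.
The next tile forces some colour to 8, so 47 + 1 = 48.

48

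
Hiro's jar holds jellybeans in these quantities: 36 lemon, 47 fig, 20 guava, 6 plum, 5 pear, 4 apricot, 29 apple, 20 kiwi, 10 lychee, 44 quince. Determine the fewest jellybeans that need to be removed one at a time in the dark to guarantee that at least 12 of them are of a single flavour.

By the pigeonhole principle, the 10 flavours are the holes; the jellybeans drawn are the pigeons.
To avoid 12 of any one flavour, the worst case takes at most 11 of each flavour, or every jellybean of a flavour that has fewer than 11.
That gives 11 + 11 + 11 + 6 + 5 + 4 + 11 + 11 + 10 + 11 = 91 jellybeans with no flavour reaching 12.
The next jellybean forces some flavour to 12, so 91 + 1 = 92.

92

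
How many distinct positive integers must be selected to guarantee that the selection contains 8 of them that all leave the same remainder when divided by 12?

The 12 residue classes mod 12 are the pigeonholes.
With 84 integers one could put 7 in each residue class and have no class reach 8.
The 85th integer pushes some class to 8, so 12·7 + 1 = 85.

85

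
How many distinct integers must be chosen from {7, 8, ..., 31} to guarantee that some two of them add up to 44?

17

Group the elements by complementary pair {x, 44−x}: {13,31}, {14,30}, {15,29}, …, giving 9 two-element pairs, the single value 22 (it cannot pair with itself since the integers are distinct), and 6 integers whose partner 44−x falls outside [7,31].
Treating each of those 16 groups as a pigeonhole, one can pick one integer per group — 16 integers — with no two summing to 44.
The 17th integer lands in an occupied pair, forcing a sum of 44.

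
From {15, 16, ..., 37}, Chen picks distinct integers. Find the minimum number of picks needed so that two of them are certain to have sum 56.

Group the elements by complementary pair {x, 56−x}: {19,37}, {20,36}, {21,35}, …, giving 9 two-element pairs, the single value 28 (it cannot pair with itself since the integers are distinct), and 4 integers whose partner 56−x falls outside [15,37].
By pigeonhole, treating each of those 14 groups as a pigeonhole, one can pick one integer per group — 14 integers — with no two summing to 56.
The 15th integer lands in an occupied pair, forcing a sum of 56.

15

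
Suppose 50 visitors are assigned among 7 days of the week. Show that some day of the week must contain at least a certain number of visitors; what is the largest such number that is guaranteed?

The 7 days of the week are the holes and the 50 visitors are the pigeons.
If every day of the week held at most 7 visitors, the total would be at most 7 × 7 = 49, which is less than 50.
So some day of the week holds at least ⌈50/7⌉ = 8 visitors.

8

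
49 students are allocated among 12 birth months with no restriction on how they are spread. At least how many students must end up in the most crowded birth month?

Pigeonhole: the 12 birth months are the holes and the 49 students are the pigeons.
If every birth month held at most 4 students, the total would be at most 12 × 4 = 48, which is less than 49.
So some birth month holds at least ⌈49/12⌉ = 5 students.

5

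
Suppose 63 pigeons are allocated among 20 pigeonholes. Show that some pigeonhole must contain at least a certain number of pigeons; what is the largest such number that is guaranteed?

The 20 pigeonholes are the holes and the 63 pigeons are the pigeons.
If every pigeonhole held at most 3 pigeons, the total would be at most 20 × 3 = 60, which is less than 63.
So some pigeonhole holds at least ⌈63/20⌉ = 4 pigeons.

4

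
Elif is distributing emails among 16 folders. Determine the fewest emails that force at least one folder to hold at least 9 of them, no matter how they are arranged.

129

With 128 emails one could put exactly 8 in each of the 16 folders, and no folder would reach 9.
By the pigeonhole principle, one more email must land in a folder that already has 8, giving it 9.
So 16 × 8 + 1 = 129 emails are required.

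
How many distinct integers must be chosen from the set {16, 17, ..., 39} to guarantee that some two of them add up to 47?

17

Group the elements by complementary pair {x, 47−x}: {16,31}, {17,30}, {18,29}, …, giving 8 two-element pairs and 8 integers whose partner 47−x falls outside [16,39].
By pigeonhole, treating each of those 16 groups as a pigeonhole, one can pick one integer per group — 16 integers — with no two summing to 47.
The 17th integer lands in an occupied pair, forcing a sum of 47.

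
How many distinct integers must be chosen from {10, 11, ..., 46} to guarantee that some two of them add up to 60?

22

Group the elements by complementary pair {x, 60−x}: {14,46}, {15,45}, {16,44}, …, giving 16 two-element pairs, the single value 30 (it cannot pair with itself since the integers are distinct), and 4 integers whose partner 60−x falls outside [10,46].
Treating each of those 21 groups as a pigeonhole, one can pick one integer per group — 21 integers — with no two summing to 60.
The 22nd integer lands in an occupied pair, forcing a sum of 60.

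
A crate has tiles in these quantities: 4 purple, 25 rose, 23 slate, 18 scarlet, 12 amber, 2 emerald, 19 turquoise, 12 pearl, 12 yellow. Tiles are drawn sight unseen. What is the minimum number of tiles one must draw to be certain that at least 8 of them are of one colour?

56

An adversary could hand out at most 7 tiles per colour (purple, emerald run out sooner): 4 + 7 + 7 + 7 + 7 + 2 + 7 + 7 + 7 = 55 tiles and still no colour has 8.
By pigeonhole, one more tile lands in a colour already at 7, so 56 draws are enough and 55 are not.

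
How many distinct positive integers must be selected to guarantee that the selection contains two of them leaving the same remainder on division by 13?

14

By pigeonhole, the 13 residue classes mod 13 are the pigeonholes.
With 13 integers one could put 1 in each residue class and have no class reach 2.
The 14th integer pushes some class to 2, so 13·1 + 1 = 14.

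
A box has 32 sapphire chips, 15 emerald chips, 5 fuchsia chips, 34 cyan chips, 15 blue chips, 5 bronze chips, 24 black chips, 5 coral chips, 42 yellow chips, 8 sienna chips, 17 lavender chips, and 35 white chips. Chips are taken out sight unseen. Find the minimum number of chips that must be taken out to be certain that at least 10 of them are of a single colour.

96

By the pigeonhole principle, put each drawn chip into a box by colour. The largest draw with every box below 10 takes min(count, 9) from each colour; colours with fewer than 9 contribute all they have.
Σ min(cᵢ, 9) = 9 + 9 + 5 + 9 + 9 + 5 + 9 + 5 + 9 + 8 + 9 + 9 = 95.
Draw number 95 + 1 = 96 must push one box to 10.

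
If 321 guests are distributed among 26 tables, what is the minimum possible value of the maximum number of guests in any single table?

Pigeonhole: the 26 tables are the holes and the 321 guests are the pigeons.
If every table held at most 12 guests, the total would be at most 26 × 12 = 312, which is less than 321.
So some table holds at least ⌈321/26⌉ = 13 guests.

13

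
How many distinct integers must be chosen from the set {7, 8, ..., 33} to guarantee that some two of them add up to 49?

Group the elements by complementary pair {x, 49−x}: {16,33}, {17,32}, {18,31}, …, giving 9 two-element pairs and 9 integers whose partner 49−x falls outside [7,33].
Pigeonhole: treating each of those 18 groups as a pigeonhole, one can pick one integer per group — 18 integers — with no two summing to 49.
The 19th integer lands in an occupied pair, forcing a sum of 49.

19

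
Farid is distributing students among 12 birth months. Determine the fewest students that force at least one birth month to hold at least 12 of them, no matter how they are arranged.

With 132 students one could put exactly 11 in each of the 12 birth months, and no birth month would reach 12.
One more student must land in a birth month that already has 11, giving it 12.
So 12 × 11 + 1 = 133 students are required.

133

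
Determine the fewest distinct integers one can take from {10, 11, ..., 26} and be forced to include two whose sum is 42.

Two chosen integers sum to 42 exactly when both halves of some pair {x, 42−x} with 16 ≤ x ≤ 42−x ≤ 26 are chosen — 5 such pairs.
The remaining 7 elements (those with no distinct partner in range) can never complete a 42-sum, so the worst case takes all of them and one from each pair: 7 + 5 = 12.
The 13th integer has to be the second member of some pair, so 12 + 1 = 13.

13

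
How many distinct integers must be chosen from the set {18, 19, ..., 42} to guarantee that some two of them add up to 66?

17

Group the elements by complementary pair {x, 66−x}: {24,42}, {25,41}, {26,40}, …, giving 9 two-element pairs, the single value 33 (it cannot pair with itself since the integers are distinct), and 6 integers whose partner 66−x falls outside [18,42].
Treating each of those 16 groups as a pigeonhole, one can pick one integer per group — 16 integers — with no two summing to 66.
The 17th integer lands in an occupied pair, forcing a sum of 66.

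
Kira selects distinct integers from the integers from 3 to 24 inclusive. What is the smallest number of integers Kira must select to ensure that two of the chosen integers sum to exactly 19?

16

Group the elements by complementary pair {x, 19−x}: {3,16}, {4,15}, {5,14}, …, giving 7 two-element pairs and 8 integers whose partner 19−x falls outside [3,24].
Treating each of those 15 groups as a pigeonhole, one can pick one integer per group — 15 integers — with no two summing to 19.
The 16th integer lands in an occupied pair, forcing a sum of 19.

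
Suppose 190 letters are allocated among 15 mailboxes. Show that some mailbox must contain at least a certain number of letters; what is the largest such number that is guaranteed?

By pigeonhole, the 15 mailboxes are the holes and the 190 letters are the pigeons.
If every mailbox held at most 12 letters, the total would be at most 15 × 12 = 180, which is less than 190.
So some mailbox holds at least ⌈190/15⌉ = 13 letters.

13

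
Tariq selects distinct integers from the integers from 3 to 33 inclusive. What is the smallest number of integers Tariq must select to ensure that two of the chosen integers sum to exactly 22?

A set avoiding the sum 22 can contain at most one of each pair {x, 22−x}, plus the 15 elements whose complement lies outside the range or equal to its own complement.
The integers 11, …, 33 (23 of them) are such a set: any two sum to at least 11+12 = 23 > 22.
Pigeonhole: any 24th integer completes one of the 8 pairs, so 24 choices force a sum of 22.

24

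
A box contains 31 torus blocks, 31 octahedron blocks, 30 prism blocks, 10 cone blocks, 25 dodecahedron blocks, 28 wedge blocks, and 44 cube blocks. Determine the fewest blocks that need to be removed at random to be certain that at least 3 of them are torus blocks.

171

In the worst case for collecting torus blocks, every non-torus block comes out first.
There are 31 + 30 + 10 + 25 + 28 + 44 = 168 non-torus blocks altogether.
After those, each further block must be torus, so 168 + 3 = 171 draws guarantee 3 torus blocks.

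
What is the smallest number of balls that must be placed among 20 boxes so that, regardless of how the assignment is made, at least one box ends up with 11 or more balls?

With 200 balls one could put exactly 10 in each of the 20 boxes, and no box would reach 11.
Pigeonhole: one more ball must land in a box that already has 10, giving it 11.
So 20 × 10 + 1 = 201 balls are required.

201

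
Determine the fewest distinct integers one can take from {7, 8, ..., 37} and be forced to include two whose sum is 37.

20

A set avoiding the sum 37 can contain at most one of each pair {x, 37−x}, plus the 7 elements whose complement lies outside the range.
The integers 19, …, 37 (19 of them) are such a set: any two sum to at least 19+20 = 39 > 37.
Any 20th integer completes one of the 12 pairs, so 20 choices force a sum of 37.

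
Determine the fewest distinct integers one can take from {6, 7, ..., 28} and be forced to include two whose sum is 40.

Group the elements by complementary pair {x, 40−x}: {12,28}, {13,27}, {14,26}, …, giving 8 two-element pairs; the single value 20 (it cannot pair with itself since the integers are distinct); and 6 integers whose partner 40−x falls outside [6,28].
By pigeonhole, treating each of those 15 groups as a pigeonhole, one can pick one integer per group — 15 integers — with no two summing to 40.
The 16th integer lands in an occupied pair, forcing a sum of 40.

16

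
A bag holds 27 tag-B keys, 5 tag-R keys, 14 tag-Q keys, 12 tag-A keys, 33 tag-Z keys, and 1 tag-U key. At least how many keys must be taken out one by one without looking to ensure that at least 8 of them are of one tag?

Put each drawn key into a box by tag. The largest draw with every box below 8 takes min(count, 7) from each tag; tags with fewer than 7 contribute all they have.
Σ min(cᵢ, 7) = 7 + 5 + 7 + 7 + 7 + 1 = 34.
Draw number 34 + 1 = 35 must push one box to 8.

35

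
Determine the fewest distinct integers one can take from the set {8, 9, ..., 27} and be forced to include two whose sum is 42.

Two chosen integers sum to 42 exactly when both halves of some pair {x, 42−x} with 15 ≤ x ≤ 42−x ≤ 27 are chosen — 6 such pairs.
The remaining 8 elements (those with no distinct partner in range) can never complete a 42-sum, so the worst case takes all of them and one from each pair: 8 + 6 = 14.
The 15th integer has to be the second member of some pair, so 14 + 1 = 15.

15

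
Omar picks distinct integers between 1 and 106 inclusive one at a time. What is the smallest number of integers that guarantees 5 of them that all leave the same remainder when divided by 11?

45

The 11 residue classes mod 11 are the pigeonholes.
With 44 integers one could put 4 in each residue class and have no class reach 5.
The 45th integer pushes some class to 5, so 11·4 + 1 = 45.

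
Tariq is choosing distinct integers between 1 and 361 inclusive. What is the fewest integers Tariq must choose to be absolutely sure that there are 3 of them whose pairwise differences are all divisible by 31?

Integers whose pairwise differences are multiples of 31 are exactly those sharing a remainder mod 31. The 31 residue classes mod 31 are the pigeonholes.
With 62 integers one could put 2 in each residue class and have no class reach 3.
The 63rd integer pushes some class to 3, so 31·2 + 1 = 63.

63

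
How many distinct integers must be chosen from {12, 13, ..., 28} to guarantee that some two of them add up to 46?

Two chosen integers sum to 46 exactly when both halves of some pair {x, 46−x} with 18 ≤ x ≤ 46−x ≤ 28 are chosen — 5 such pairs.
The remaining 7 elements (those with no distinct partner in range) can never complete a 46-sum, so the worst case takes all of them and one from each pair: 7 + 5 = 12.
By the pigeonhole principle, the 13th integer has to be the second member of some pair, so 12 + 1 = 13.

13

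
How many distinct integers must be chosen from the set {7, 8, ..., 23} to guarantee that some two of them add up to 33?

A set avoiding the sum 33 can contain at most one of each pair {x, 33−x}, plus the 3 elements whose complement lies outside the range.
The integers 7, …, 16 (10 of them) are such a set: any two sum to at least 7+8 = 15 and at most 15+16 = 31 < 33.
Any 11th integer completes one of the 7 pairs, so 11 choices force a sum of 33.

11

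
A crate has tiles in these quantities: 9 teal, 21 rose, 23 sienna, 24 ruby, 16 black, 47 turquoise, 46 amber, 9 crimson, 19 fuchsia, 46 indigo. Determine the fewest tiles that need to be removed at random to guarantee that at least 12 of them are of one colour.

107

By the pigeonhole principle, the 10 colours are the holes; the tiles drawn are the pigeons.
To avoid 12 of any one colour, the worst case takes at most 11 of each colour, or every tile of a colour that has fewer than 11.
That gives 9 + 11 + 11 + 11 + 11 + 11 + 11 + 9 + 11 + 11 = 106 tiles with no colour reaching 12.
The next tile forces some colour to 12, so 106 + 1 = 107.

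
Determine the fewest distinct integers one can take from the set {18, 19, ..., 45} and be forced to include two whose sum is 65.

A set avoiding the sum 65 can contain at most one of each pair {x, 65−x}, plus the 2 elements whose complement lies outside the range.
The integers 18, …, 32 (15 of them) are such a set: any two sum to at least 18+19 = 37 and at most 31+32 = 63 < 65.
Any 16th integer completes one of the 13 pairs, so 16 choices force a sum of 65.

16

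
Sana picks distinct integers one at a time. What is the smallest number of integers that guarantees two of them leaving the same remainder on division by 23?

The 23 residue classes mod 23 are the pigeonholes.
With 23 integers one could put 1 in each residue class and have no class reach 2.
The 24th integer pushes some class to 2, so 23·1 + 1 = 24.

24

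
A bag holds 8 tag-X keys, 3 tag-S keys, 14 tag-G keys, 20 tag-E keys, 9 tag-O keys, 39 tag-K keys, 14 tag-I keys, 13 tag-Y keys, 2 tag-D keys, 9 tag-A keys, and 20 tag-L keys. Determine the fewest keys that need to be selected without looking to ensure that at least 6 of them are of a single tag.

51

Pigeonhole: put each drawn key into a box by tag. The largest draw with every box below 6 takes min(count, 5) from each tag; tags with fewer than 5 contribute all they have.
Σ min(cᵢ, 5) = 5 + 3 + 5 + 5 + 5 + 5 + 5 + 5 + 2 + 5 + 5 = 50.
Draw number 50 + 1 = 51 must push one box to 6.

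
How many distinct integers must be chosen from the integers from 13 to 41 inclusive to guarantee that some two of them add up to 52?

A set avoiding the sum 52 can contain at most one of each pair {x, 52−x}, plus the 3 elements whose complement lies outside the range or equal to its own complement.
The integers 26, …, 41 (16 of them) are such a set: any two sum to at least 26+27 = 53 > 52.
Pigeonhole: any 17th integer completes one of the 13 pairs, so 17 choices force a sum of 52.

17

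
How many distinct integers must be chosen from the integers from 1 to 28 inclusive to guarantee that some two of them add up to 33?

17

A set avoiding the sum 33 can contain at most one of each pair {x, 33−x}, plus the 4 elements whose complement lies outside the range.
The integers 1, …, 16 (16 of them) are such a set: any two sum to at least 1+2 = 3 and at most 15+16 = 31 < 33.
Pigeonhole: any 17th integer completes one of the 12 pairs, so 17 choices force a sum of 33.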